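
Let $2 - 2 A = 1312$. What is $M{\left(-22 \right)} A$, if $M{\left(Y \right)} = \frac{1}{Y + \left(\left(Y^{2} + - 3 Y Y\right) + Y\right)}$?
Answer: $\frac{655}{1012} \approx 0.64723$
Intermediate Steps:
$A = -655$ ($A = 1 - 656 = -655$)
$M{\left(Y \right)} = \frac{1}{- 2 Y^{2} + 2 Y}$ ($M{\left(Y \right)} = \frac{1}{Y + \left(\left(Y^{2} - 3 Y^{2}\right) + Y\right)} = \frac{1}{Y - \left(- Y + 2 Y^{2}\right)} = \frac{1}{- 2 Y^{2} + 2 Y}$)
$M{\left(-22 \right)} A = - \frac{1}{2 \left(-22\right) \left(-1 - 22\right)} \left(-655\right) = \left(- \frac{1}{2}\right) \left(- \frac{1}{22}\right) \frac{1}{-23} \left(-655\right) = \left(- \frac{1}{2}\right) \left(- \frac{1}{22}\right) \left(- \frac{1}{23}\right) \left(-655\right) = \left(- \frac{1}{1012}\right) \left(-655\right) = \frac{655}{1012}$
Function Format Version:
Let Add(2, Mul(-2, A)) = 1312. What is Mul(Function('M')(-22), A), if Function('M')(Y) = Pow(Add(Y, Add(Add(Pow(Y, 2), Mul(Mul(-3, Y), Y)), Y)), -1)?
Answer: Rational(655, 1012) ≈ 0.64723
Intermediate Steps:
A = -655 (A = Add(1, Mul(Rational(-1, 2), 1312)) = Add(1, -656) = -655)
Function('M')(Y) = Pow(Add(Mul(-2, Pow(Y, 2)), Mul(2, Y)), -1) (Function('M')(Y) = Pow(Add(Y, Add(Add(Pow(Y, 2), Mul(-3, Pow(Y, 2))), Y)), -1) = Pow(Add(Y, Add(Mul(-2, Pow(Y, 2)), Y)), -1) = Pow(Add(Y, Add(Y, Mul(-2, Pow(Y, 2)))), -1) = Pow(Add(Mul(-2, Pow(Y, 2)), Mul(2, Y)), -1))
Mul(Function('M')(-22), A) = Mul(Mul(Rational(-1, 2), Pow(-22, -1), Pow(Add(-1, -22), -1)), -655) = Mul(Mul(Rational(-1, 2), Rational(-1, 22), Pow(-23, -1)), -655) = Mul(Mul(Rational(-1, 2), Rational(-1, 22), Rational(-1, 23)), -655) = Mul(Rational(-1, 1012), -655) = Rational(655, 1012)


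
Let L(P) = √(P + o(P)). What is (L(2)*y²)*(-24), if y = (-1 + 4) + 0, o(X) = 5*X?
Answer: -432*√3 ≈ -748.25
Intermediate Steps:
y = 3 (y = 3 + 0 = 3)
L(P) = √6*√P (L(P) = √(P + 5*P) = √(6*P) = √6*√P)
(L(2)*y²)*(-24) = ((√6*√2)*3²)*(-24) = ((2*√3)*9)*(-24) = (18*√3)*(-24) = -432*√3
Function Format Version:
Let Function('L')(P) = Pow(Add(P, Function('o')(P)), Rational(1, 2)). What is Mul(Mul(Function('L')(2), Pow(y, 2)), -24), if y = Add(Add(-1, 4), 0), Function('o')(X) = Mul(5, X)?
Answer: Mul(-432, Pow(3, Rational(1, 2))) ≈ -748.25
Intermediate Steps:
y = 3 (y = Add(3, 0) = 3)
Function('L')(P) = Mul(Pow(6, Rational(1, 2)), Pow(P, Rational(1, 2))) (Function('L')(P) = Pow(Add(P, Mul(5, P)), Rational(1, 2)) = Pow(Mul(6, P), Rational(1, 2)) = Mul(Pow(6, Rational(1, 2)), Pow(P, Rational(1, 2))))
Mul(Mul(Function('L')(2), Pow(y, 2)), -24) = Mul(Mul(Mul(Pow(6, Rational(1, 2)), Pow(2, Rational(1, 2))), Pow(3, 2)), -24) = Mul(Mul(Mul(2, Pow(3, Rational(1, 2))), 9), -24) = Mul(Mul(18, Pow(3, Rational(1, 2))), -24) = Mul(-432, Pow(3, Rational(1, 2)))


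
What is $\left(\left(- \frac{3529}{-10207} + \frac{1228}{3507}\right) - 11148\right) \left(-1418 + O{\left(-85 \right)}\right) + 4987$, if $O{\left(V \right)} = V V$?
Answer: $- \frac{2316978992413108}{35795949} \approx -6.4727 \cdot 10^{7}$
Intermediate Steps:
$O{\left(V \right)} = V^{2}$
$\left(\left(- \frac{3529}{-10207} + \frac{1228}{3507}\right) - 11148\right) \left(-1418 + O{\left(-85 \right)}\right) + 4987 = \left(\left(- \frac{3529}{-10207} + \frac{1228}{3507}\right) - 11148\right) \left(-1418 + \left(-85\right)^{2}\right) + 4987 = \left(\left(\left(-3529\right) \left(- \frac{1}{10207}\right) + 1228 \cdot \frac{1}{3507}\right) - 11148\right) \left(-1418 + 7225\right) + 4987 = \left(\left(\frac{3529}{10207} + \frac{1228}{3507}\right) - 11148\right) 5807 + 4987 = \left(\frac{24910399}{35795949} - 11148\right) 5807 + 4987 = \left(- \frac{399028329053}{35795949}\right) 5807 + 4987 = - \frac{2317157506810771}{35795949} + 4987 = - \frac{2316978992413108}{35795949}$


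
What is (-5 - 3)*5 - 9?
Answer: -49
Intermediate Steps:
(-5 - 3)*5 - 9 = -8*5 - 9 = -40 - 9 = -49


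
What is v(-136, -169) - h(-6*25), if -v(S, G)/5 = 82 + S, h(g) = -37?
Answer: 307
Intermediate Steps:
v(S, G) = -410 - 5*S (v(S, G) = -5*(82 + S) = -410 - 5*S)
v(-136, -169) - h(-6*25) = (-410 - 5*(-136)) - 1*(-37) = (-410 + 680) + 37 = 270 + 37 = 307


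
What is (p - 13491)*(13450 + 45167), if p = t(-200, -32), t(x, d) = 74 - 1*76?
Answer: -790919181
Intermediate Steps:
t(x, d) = -2 (t(x, d) = 74 - 76 = -2)
p = -2
(p - 13491)*(13450 + 45167) = (-2 - 13491)*(13450 + 45167) = -13493*58617 = -790919181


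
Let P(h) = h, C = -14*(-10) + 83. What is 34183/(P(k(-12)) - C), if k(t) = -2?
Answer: -34183/225 ≈ -151.92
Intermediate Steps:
C = 223 (C = 140 + 83 = 223)
34183/(P(k(-12)) - C) = 34183/(-2 - 1*223) = 34183/(-2 - 223) = 34183/(-225) = 34183*(-1/225) = -34183/225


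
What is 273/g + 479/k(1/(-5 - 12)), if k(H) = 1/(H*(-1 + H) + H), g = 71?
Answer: 112906/20519 ≈ 5.5025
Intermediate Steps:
k(H) = 1/(H + H*(-1 + H))
273/g + 479/k(1/(-5 - 12)) = 273/71 + 479/((1/(-5 - 12))⁻²) = 273*(1/71) + 479/((1/(-17))⁻²) = 273/71 + 479/((-1/17)⁻²) = 273/71 + 479/289 = 112906/20519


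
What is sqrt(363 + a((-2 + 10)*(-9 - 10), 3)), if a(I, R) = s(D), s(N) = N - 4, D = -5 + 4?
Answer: sqrt(358) ≈ 18.921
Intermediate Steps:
D = -1
s(N) = -4 + N
a(I, R) = -5 (a(I, R) = -4 - 1 = -5)
sqrt(363 + a((-2 + 10)*(-9 - 10), 3)) = sqrt(363 - 5) = sqrt(358)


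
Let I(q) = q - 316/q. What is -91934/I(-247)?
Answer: 22707698/60693 ≈ 374.14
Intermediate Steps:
-91934/I(-247) = -91934/(-247 - 316/(-247)) = -91934/(-247 - 316*(-1/247)) = -91934/(-247 + 316/247) = -91934/(-60693/247) = -91934*(-247/60693) = 22707698/60693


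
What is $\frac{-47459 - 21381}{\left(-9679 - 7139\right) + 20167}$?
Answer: $- \frac{68840}{3349} \approx -20.555$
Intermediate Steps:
$\frac{-47459 - 21381}{\left(-9679 - 7139\right) + 20167} = - \frac{68840}{-16818 + 20167} = - \frac{68840}{3349}$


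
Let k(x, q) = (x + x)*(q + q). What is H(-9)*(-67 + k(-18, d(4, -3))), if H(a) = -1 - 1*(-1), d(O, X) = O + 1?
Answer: 0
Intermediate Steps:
d(O, X) = 1 + O
H(a) = 0 (H(a) = -1 + 1 = 0)
k(x, q) = 4*q*x (k(x, q) = (2*x)*(2*q) = 4*q*x)
H(-9)*(-67 + k(-18, d(4, -3))) = 0*(-67 + 4*(1 + 4)*(-18)) = 0*(-67 + 4*5*(-18)) = 0*(-67 - 360) = 0*(-427) = 0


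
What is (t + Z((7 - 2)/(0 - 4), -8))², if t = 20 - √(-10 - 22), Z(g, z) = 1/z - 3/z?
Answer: 6049/16 - 162*I*√2 ≈ 378.06 - 229.1*I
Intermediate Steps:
Z(g, z) = -2/z (Z(g, z) = 1/z - 3/z = -2/z)
t = 20 - 4*I*√2 (t = 20 - √(-32) = 20 - 4*I*√2 ≈ 20.0 - 5.6569*I)
(t + Z((7 - 2)/(0 - 4), -8))² = ((20 - 4*I*√2) - 2/(-8))² = ((20 - 4*I*√2) - 2*(-⅛))² = ((20 - 4*I*√2) + ¼)² = (81/4 - 4*I*√2)²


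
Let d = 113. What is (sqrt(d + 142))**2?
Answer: 255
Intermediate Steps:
(sqrt(d + 142))**2 = (sqrt(113 + 142))**2 = (sqrt(255))**2 = 255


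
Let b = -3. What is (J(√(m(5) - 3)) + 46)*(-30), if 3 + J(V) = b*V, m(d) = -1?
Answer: -1290 + 180*I ≈ -1290.0 + 180.0*I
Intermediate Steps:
J(V) = -3 - 3*V
(J(√(m(5) - 3)) + 46)*(-30) = ((-3 - 3*√(-1 - 3)) + 46)*(-30) = ((-3 - 6*I) + 46)*(-30) = (43 - 6*I)*(-30) = -1290 + 180*I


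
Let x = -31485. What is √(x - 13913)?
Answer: I*√45398 ≈ 213.07*I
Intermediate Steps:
√(x - 13913) = √(-31485 - 13913) = √(-45398) = I*√45398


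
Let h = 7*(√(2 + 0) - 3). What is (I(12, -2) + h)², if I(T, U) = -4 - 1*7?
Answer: 1122 - 448*√2 ≈ 488.43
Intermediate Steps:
I(T, U) = -11 (I(T, U) = -4 - 7 = -11)
h = -21 + 7*√2 (h = 7*(√2 - 3) = 7*(-3 + √2) = -21 + 7*√2 ≈ -11.101)
(I(12, -2) + h)² = (-11 + (-21 + 7*√2))² = (-32 + 7*√2)²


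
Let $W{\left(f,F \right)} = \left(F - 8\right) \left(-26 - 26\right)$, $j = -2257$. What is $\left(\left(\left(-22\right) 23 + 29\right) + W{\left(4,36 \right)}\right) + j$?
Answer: $-4190$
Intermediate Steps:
$W{\left(f,F \right)} = 416 - 52 F$ ($W{\left(f,F \right)} = \left(-8 + F\right) \left(-52\right) = 416 - 52 F$)
$\left(\left(\left(-22\right) 23 + 29\right) + W{\left(4,36 \right)}\right) + j = \left(\left(\left(-22\right) 23 + 29\right) + \left(416 - 1872\right)\right) - 2257 = \left(\left(-506 + 29\right) + \left(416 - 1872\right)\right) - 2257 = \left(-477 - 1456\right) - 2257 = -1933 - 2257 = -4190$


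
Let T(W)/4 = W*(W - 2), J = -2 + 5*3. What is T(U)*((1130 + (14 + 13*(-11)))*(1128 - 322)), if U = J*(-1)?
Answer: 629308680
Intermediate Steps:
J = 13 (J = -2 + 15 = 13)
U = -13 (U = 13*(-1) = -13)
T(W) = 4*W*(-2 + W) (T(W) = 4*(W*(W - 2)) = 4*(W*(-2 + W)) = 4*W*(-2 + W))
T(U)*((1130 + (14 + 13*(-11)))*(1128 - 322)) = (4*(-13)*(-2 - 13))*((1130 + (14 + 13*(-11)))*(1128 - 322)) = (4*(-13)*(-15))*((1130 + (14 - 143))*806) = 780*((1130 - 129)*806) = 780*(1001*806) = 780*806806 = 629308680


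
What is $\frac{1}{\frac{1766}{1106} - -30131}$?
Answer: $\frac{553}{16663326} \approx 3.3187 \cdot 10^{-5}$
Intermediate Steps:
$\frac{1}{\frac{1766}{1106} - -30131} = \frac{1}{1766 \cdot \frac{1}{1106} + 30131} = \frac{1}{\frac{883}{553} + 30131} = \frac{1}{\frac{16663326}{553}} = \frac{553}{16663326}$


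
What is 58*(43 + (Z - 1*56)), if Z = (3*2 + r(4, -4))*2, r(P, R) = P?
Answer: 406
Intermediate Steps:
Z = 20 (Z = (3*2 + 4)*2 = (6 + 4)*2 = 10*2 = 20)
58*(43 + (Z - 1*56)) = 58*(43 + (20 - 1*56)) = 58*(43 + (20 - 56)) = 58*(43 - 36) = 58*7 = 406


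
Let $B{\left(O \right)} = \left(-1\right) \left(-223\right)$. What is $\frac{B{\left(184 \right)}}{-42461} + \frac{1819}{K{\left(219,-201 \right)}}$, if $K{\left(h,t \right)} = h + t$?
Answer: $\frac{77232545}{764298} \approx 101.05$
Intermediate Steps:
$B{\left(O \right)} = 223$
$\frac{B{\left(184 \right)}}{-42461} + \frac{1819}{K{\left(219,-201 \right)}} = \frac{223}{-42461} + \frac{1819}{219 - 201} = 223 \left(- \frac{1}{42461}\right) + \frac{1819}{18} = - \frac{223}{42461} + 1819 \cdot \frac{1}{18} = - \frac{223}{42461} + \frac{1819}{18} = \frac{77232545}{764298}$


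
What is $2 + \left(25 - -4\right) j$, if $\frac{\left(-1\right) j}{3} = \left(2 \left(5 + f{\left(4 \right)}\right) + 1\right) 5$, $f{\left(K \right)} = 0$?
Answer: $-4783$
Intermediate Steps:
$j = -165$ ($j = - 3 \left(2 \left(5 + 0\right) + 1\right) 5 = - 3 \left(2 \cdot 5 + 1\right) 5 = - 3 \left(10 + 1\right) 5 = - 3 \cdot 11 \cdot 5 = \left(-3\right) 55 = -165$)
$2 + \left(25 - -4\right) j = 2 + \left(25 - -4\right) \left(-165\right) = 2 + \left(25 + 4\right) \left(-165\right) = 2 + 29 \left(-165\right) = 2 - 4785 = -4783$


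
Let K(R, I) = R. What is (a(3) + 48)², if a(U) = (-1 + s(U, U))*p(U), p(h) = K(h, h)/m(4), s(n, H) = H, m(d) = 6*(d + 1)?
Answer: 58081/25 ≈ 2323.2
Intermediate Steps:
m(d) = 6 + 6*d (m(d) = 6*(1 + d) = 6 + 6*d)
p(h) = h/30 (p(h) = h/(6 + 6*4) = h/(6 + 24) = h/30)
a(U) = U*(-1 + U)/30 (a(U) = (-1 + U)*(U/30) = U*(-1 + U)/30)
(a(3) + 48)² = ((1/30)*3*(-1 + 3) + 48)² = ((1/30)*3*2 + 48)² = (⅕ + 48)² = (241/5)² = 58081/25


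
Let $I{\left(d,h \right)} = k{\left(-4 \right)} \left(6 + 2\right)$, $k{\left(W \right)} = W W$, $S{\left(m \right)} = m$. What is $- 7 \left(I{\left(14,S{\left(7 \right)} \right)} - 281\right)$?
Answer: $1071$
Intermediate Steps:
$k{\left(W \right)} = W^{2}$
$I{\left(d,h \right)} = 128$ ($I{\left(d,h \right)} = \left(-4\right)^{2} \left(6 + 2\right) = 16 \cdot 8 = 128$)
$- 7 \left(I{\left(14,S{\left(7 \right)} \right)} - 281\right) = - 7 \left(128 - 281\right) = \left(-7\right) \left(-153\right) = 1071$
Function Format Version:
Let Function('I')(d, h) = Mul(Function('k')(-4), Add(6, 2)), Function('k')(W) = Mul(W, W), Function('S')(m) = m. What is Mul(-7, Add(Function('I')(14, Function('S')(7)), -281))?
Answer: 1071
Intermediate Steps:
Function('k')(W) = Pow(W, 2)
Function('I')(d, h) = 128 (Function('I')(d, h) = Mul(Pow(-4, 2), Add(6, 2)) = Mul(16, 8) = 128)
Mul(-7, Add(Function('I')(14, Function('S')(7)), -281)) = Mul(-7, Add(128, -281)) = Mul(-7, -153) = 1071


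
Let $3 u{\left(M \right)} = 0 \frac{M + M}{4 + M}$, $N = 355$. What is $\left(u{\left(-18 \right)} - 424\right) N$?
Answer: $-150520$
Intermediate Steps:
$u{\left(M \right)} = 0$ ($u{\left(M \right)} = \frac{0 \frac{M + M}{4 + M}}{3} = \frac{0 \frac{2 M}{4 + M}}{3} = \frac{1}{3} \cdot 0 = 0$)
$\left(u{\left(-18 \right)} - 424\right) N = \left(0 - 424\right) 355 = \left(-424\right) 355 = -150520$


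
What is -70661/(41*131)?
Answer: -70661/5371 ≈ -13.156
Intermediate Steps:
-70661/(41*131) = -70661/5371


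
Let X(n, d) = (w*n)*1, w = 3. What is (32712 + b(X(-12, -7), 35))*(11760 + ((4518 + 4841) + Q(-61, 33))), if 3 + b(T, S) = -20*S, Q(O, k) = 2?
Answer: 676062089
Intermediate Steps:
X(n, d) = 3*n (X(n, d) = (3*n)*1 = 3*n)
b(T, S) = -3 - 20*S
(32712 + b(X(-12, -7), 35))*(11760 + ((4518 + 4841) + Q(-61, 33))) = (32712 + (-3 - 20*35))*(11760 + ((4518 + 4841) + 2)) = (32712 + (-3 - 700))*(11760 + (9359 + 2)) = (32712 - 703)*(11760 + 9361) = 32009*21121 = 676062089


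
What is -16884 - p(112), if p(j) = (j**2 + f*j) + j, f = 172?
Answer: -48804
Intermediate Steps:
p(j) = j**2 + 173*j (p(j) = (j**2 + 172*j) + j = j**2 + 173*j)
-16884 - p(112) = -16884 - 112*(173 + 112) = -16884 - 112*285 = -16884 - 1*31920 = -16884 - 31920 = -48804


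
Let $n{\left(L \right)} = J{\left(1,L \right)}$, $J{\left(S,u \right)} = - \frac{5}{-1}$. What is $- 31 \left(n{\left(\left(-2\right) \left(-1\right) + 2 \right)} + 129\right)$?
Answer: $-4154$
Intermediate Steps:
$J{\left(S,u \right)} = 5$ ($J{\left(S,u \right)} = \left(-5\right) \left(-1\right) = 5$)
$n{\left(L \right)} = 5$
$- 31 \left(n{\left(\left(-2\right) \left(-1\right) + 2 \right)} + 129\right) = - 31 \left(5 + 129\right) = \left(-31\right) 134 = -4154$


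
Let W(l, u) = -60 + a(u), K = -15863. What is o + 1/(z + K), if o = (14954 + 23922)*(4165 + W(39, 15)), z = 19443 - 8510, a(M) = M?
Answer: 789633761599/4930 ≈ 1.6017e+8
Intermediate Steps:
z = 10933
W(l, u) = -60 + u
o = 160169120 (o = (14954 + 23922)*(4165 + (-60 + 15)) = 38876*(4165 - 45) = 38876*4120 = 160169120)
o + 1/(z + K) = 160169120 + 1/(10933 - 15863) = 160169120 + 1/(-4930) = 160169120 - 1/4930 = 789633761599/4930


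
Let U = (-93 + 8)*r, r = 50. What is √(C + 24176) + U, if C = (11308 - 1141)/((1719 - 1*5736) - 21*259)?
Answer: -4250 + √15011274511/788 ≈ -4094.5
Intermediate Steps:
C = -3389/3152 (C = 10167/((1719 - 5736) - 5439) = 10167/(-4017 - 5439) = 10167/(-9456) = 10167*(-1/9456) = -3389/3152 ≈ -1.0752)
U = -4250 (U = (-93 + 8)*50 = -85*50 = -4250)
√(C + 24176) + U = √(-3389/3152 + 24176) - 4250 = √(76199363/3152) - 4250 = √15011274511/788 - 4250 = -4250 + √15011274511/788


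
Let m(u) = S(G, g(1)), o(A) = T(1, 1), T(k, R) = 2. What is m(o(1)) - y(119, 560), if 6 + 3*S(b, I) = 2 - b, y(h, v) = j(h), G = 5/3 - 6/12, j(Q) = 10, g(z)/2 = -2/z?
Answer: -211/18 ≈ -11.722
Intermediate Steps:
g(z) = -4/z (g(z) = 2*(-2/z) = -4/z)
G = 7/6 (G = 5*(⅓) - 6*1/12 = 5/3 - ½ = 7/6 ≈ 1.1667)
y(h, v) = 10
o(A) = 2
S(b, I) = -4/3 - b/3 (S(b, I) = -2 + (2 - b)/3 = -2 + (⅔ - b/3) = -4/3 - b/3)
m(u) = -31/18 (m(u) = -4/3 - ⅓*7/6 = -4/3 - 7/18 = -31/18)
m(o(1)) - y(119, 560) = -31/18 - 1*10 = -31/18 - 10 = -211/18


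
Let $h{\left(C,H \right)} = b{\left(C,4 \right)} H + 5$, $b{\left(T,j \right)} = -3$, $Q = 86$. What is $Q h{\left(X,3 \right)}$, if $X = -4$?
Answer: $-344$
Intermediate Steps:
$h{\left(C,H \right)} = 5 - 3 H$ ($h{\left(C,H \right)} = - 3 H + 5 = 5 - 3 H$)
$Q h{\left(X,3 \right)} = 86 \left(5 - 9\right) = 86 \left(-4\right) = -344$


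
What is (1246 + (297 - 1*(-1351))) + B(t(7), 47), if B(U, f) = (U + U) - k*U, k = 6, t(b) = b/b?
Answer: 2890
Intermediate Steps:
t(b) = 1
B(U, f) = -4*U (B(U, f) = (U + U) - 6*U = 2*U - 6*U = -4*U)
(1246 + (297 - 1*(-1351))) + B(t(7), 47) = (1246 + (297 - 1*(-1351))) - 4*1 = (1246 + (297 + 1351)) - 4 = (1246 + 1648) - 4 = 2894 - 4 = 2890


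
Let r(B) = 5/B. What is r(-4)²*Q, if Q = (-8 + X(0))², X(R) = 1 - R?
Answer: 1225/16 ≈ 76.563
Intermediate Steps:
Q = 49 (Q = (-8 + (1 - 1*0))² = (-8 + (1 + 0))² = (-8 + 1)² = (-7)² = 49)
r(-4)²*Q = (5/(-4))²*49 = (5*(-¼))²*49 = (-5/4)²*49 = (25/16)*49 = 1225/16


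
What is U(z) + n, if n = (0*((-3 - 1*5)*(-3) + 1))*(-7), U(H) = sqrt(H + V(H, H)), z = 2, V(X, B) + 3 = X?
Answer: 1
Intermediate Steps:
V(X, B) = -3 + X
U(H) = sqrt(-3 + 2*H) (U(H) = sqrt(H + (-3 + H)) = sqrt(-3 + 2*H))
n = 0 (n = (0*((-3 - 5)*(-3) + 1))*(-7) = (0*(-8*(-3) + 1))*(-7) = (0*(24 + 1))*(-7) = (0*25)*(-7) = 0*(-7) = 0)
U(z) + n = sqrt(-3 + 2*2) + 0 = sqrt(-3 + 4) + 0 = sqrt(1) + 0 = 1 + 0 = 1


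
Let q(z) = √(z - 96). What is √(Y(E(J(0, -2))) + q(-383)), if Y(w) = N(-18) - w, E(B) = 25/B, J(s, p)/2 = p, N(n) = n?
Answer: √(-47 + 4*I*√479)/2 ≈ 2.5584 + 4.2773*I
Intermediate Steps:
q(z) = √(-96 + z)
J(s, p) = 2*p
Y(w) = -18 - w
√(Y(E(J(0, -2))) + q(-383)) = √((-18 - 25/(2*(-2))) + √(-96 - 383)) = √((-18 - 25/(-4)) + √(-479)) = √((-18 - 25*(-1)/4) + I*√479) = √((-18 - 1*(-25/4)) + I*√479) = √((-18 + 25/4) + I*√479) = √(-47/4 + I*√479)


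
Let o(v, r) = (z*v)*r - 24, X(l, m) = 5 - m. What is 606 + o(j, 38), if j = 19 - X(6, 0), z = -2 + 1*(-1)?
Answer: -1014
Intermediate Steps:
z = -3 (z = -2 - 1 = -3)
j = 14 (j = 19 - (5 - 1*0) = 19 - (5 + 0) = 19 - 1*5 = 19 - 5 = 14)
o(v, r) = -24 - 3*r*v (o(v, r) = (-3*v)*r - 24 = -3*r*v - 24 = -24 - 3*r*v)
606 + o(j, 38) = 606 + (-24 - 3*38*14) = 606 + (-24 - 1596) = 606 - 1620 = -1014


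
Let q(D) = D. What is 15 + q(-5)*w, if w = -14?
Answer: 85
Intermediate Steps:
15 + q(-5)*w = 15 - 5*(-14) = 15 + 70 = 85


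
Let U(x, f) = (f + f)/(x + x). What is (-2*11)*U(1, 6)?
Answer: -132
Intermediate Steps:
U(x, f) = f/x (U(x, f) = (2*f)/((2*x)) = (2*f)*(1/(2*x)) = f/x)
(-2*11)*U(1, 6) = (-2*11)*(6/1) = -132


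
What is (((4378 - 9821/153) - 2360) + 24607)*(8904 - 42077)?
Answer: -134808570092/153 ≈ -8.8110e+8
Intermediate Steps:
(((4378 - 9821/153) - 2360) + 24607)*(8904 - 42077) = (((4378 - 9821*1/153) - 2360) + 24607)*(-33173) = (((4378 - 9821/153) - 2360) + 24607)*(-33173) = ((660013/153 - 2360) + 24607)*(-33173) = (298933/153 + 24607)*(-33173) = (4063804/153)*(-33173) = -134808570092/153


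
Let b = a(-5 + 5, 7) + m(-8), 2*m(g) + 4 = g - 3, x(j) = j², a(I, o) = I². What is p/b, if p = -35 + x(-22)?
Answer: -898/15 ≈ -59.867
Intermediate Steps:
m(g) = -7/2 + g/2 (m(g) = -2 + (g - 3)/2 = -2 + (-3 + g)/2 = -2 + (-3/2 + g/2) = -7/2 + g/2)
p = 449 (p = -35 + (-22)² = -35 + 484 = 449)
b = -15/2 (b = (-5 + 5)² + (-7/2 + (½)*(-8)) = 0² + (-7/2 - 4) = 0 - 15/2 = -15/2 ≈ -7.5000)
p/b = 449/(-15/2) = 449*(-2/15) = -898/15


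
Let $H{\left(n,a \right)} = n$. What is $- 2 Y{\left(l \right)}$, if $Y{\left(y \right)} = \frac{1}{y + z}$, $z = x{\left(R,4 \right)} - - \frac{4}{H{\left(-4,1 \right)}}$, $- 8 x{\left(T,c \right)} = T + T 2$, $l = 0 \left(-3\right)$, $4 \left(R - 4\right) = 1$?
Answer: $\frac{64}{83} \approx 0.77108$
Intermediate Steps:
$R = \frac{17}{4}$ ($R = 4 + \frac{1}{4} \cdot 1 = 4 + \frac{1}{4} = \frac{17}{4} \approx 4.25$)
$l = 0$
$x{\left(T,c \right)} = - \frac{3 T}{8}$ ($x{\left(T,c \right)} = - \frac{T + T 2}{8} = - \frac{T + 2 T}{8} = - \frac{3 T}{8}$)
$z = - \frac{83}{32}$ ($z = \left(- \frac{3}{8}\right) \frac{17}{4} - - \frac{4}{-4} = - \frac{51}{32} - \left(-4\right) \left(- \frac{1}{4}\right) = - \frac{51}{32} - 1 = - \frac{83}{32} \approx -2.5938$)
$Y{\left(y \right)} = \frac{1}{- \frac{83}{32} + y}$ ($Y{\left(y \right)} = \frac{1}{y - \frac{83}{32}} = \frac{1}{- \frac{83}{32} + y}$)
$- 2 Y{\left(l \right)} = - 2 \frac{32}{-83 + 32 \cdot 0} = - 2 \frac{32}{-83 + 0} = - 2 \frac{32}{-83} = - 2 \cdot 32 \left(- \frac{1}{83}\right) = \left(-2\right) \left(- \frac{32}{83}\right) = \frac{64}{83}$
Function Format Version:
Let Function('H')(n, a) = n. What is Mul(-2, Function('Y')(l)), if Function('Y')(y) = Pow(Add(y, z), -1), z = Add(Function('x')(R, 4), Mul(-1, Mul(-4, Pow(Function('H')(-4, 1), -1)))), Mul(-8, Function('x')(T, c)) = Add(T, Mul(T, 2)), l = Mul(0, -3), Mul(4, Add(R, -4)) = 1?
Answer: Rational(64, 83) ≈ 0.77108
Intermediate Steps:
R = Rational(17, 4) (R = Add(4, Mul(Rational(1, 4), 1)) = Add(4, Rational(1, 4)) = Rational(17, 4) ≈ 4.2500)
l = 0
Function('x')(T, c) = Mul(Rational(-3, 8), T) (Function('x')(T, c) = Mul(Rational(-1, 8), Add(T, Mul(T, 2))) = Mul(Rational(-1, 8), Add(T, Mul(2, T))) = Mul(Rational(-1, 8), Mul(3, T)) = Mul(Rational(-3, 8), T))
z = Rational(-83, 32) (z = Add(Mul(Rational(-3, 8), Rational(17, 4)), Mul(-1, Mul(-4, Pow(-4, -1)))) = Add(Rational(-51, 32), Mul(-1, Mul(-4, Rational(-1, 4)))) = Add(Rational(-51, 32), Mul(-1, 1)) = Add(Rational(-51, 32), -1) = Rational(-83, 32) ≈ -2.5938)
Function('Y')(y) = Pow(Add(Rational(-83, 32), y), -1) (Function('Y')(y) = Pow(Add(y, Rational(-83, 32)), -1) = Pow(Add(Rational(-83, 32), y), -1))
Mul(-2, Function('Y')(l)) = Mul(-2, Mul(32, Pow(Add(-83, Mul(32, 0)), -1))) = Mul(-2, Mul(32, Pow(Add(-83, 0), -1))) = Mul(-2, Mul(32, Pow(-83, -1))) = Mul(-2, Mul(32, Rational(-1, 83))) = Mul(-2, Rational(-32, 83)) = Rational(64, 83)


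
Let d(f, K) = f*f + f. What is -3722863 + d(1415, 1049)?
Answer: -1719223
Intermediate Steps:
d(f, K) = f + f² (d(f, K) = f² + f = f + f²)
-3722863 + d(1415, 1049) = -3722863 + 1415*(1 + 1415) = -3722863 + 1415*1416 = -3722863 + 2003640 = -1719223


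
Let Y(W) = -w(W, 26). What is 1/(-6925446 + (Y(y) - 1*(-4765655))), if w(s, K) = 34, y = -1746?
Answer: -1/2159825 ≈ -4.6300e-7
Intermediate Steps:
Y(W) = -34 (Y(W) = -1*34 = -34)
1/(-6925446 + (Y(y) - 1*(-4765655))) = 1/(-6925446 + (-34 - 1*(-4765655))) = 1/(-6925446 + (-34 + 4765655)) = 1/(-6925446 + 4765621) = 1/(-2159825) = -1/2159825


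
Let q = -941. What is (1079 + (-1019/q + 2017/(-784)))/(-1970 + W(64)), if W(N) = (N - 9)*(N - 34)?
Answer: -158985335/47215616 ≈ -3.3672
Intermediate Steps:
W(N) = (-34 + N)*(-9 + N) (W(N) = (-9 + N)*(-34 + N) = (-34 + N)*(-9 + N))
(1079 + (-1019/q + 2017/(-784)))/(-1970 + W(64)) = (1079 + (-1019/(-941) + 2017/(-784)))/(-1970 + (306 + 64**2 - 43*64)) = (1079 + (-1019*(-1/941) + 2017*(-1/784)))/(-1970 + (306 + 4096 - 2752)) = (1079 + (1019/941 - 2017/784))/(-1970 + 1650) = (1079 - 1099101/737744)/(-320) = (794926675/737744)*(-1/320) = -158985335/47215616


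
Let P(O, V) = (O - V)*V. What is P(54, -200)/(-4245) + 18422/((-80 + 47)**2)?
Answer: 8901506/308187 ≈ 28.883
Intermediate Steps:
P(O, V) = V*(O - V)
P(54, -200)/(-4245) + 18422/((-80 + 47)**2) = -200*(54 - 1*(-200))/(-4245) + 18422/((-80 + 47)**2) = -200*(54 + 200)*(-1/4245) + 18422/((-33)**2) = -200*254*(-1/4245) + 18422/1089 = -50800*(-1/4245) + 18422*(1/1089) = 10160/849 + 18422/1089 = 8901506/308187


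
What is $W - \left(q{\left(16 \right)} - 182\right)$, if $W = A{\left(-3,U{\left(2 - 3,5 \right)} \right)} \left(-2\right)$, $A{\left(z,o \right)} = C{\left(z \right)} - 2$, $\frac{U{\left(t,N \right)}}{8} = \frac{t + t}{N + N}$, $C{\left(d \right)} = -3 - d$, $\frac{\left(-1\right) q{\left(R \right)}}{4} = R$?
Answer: $250$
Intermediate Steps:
$q{\left(R \right)} = - 4 R$
$U{\left(t,N \right)} = \frac{8 t}{N}$ ($U{\left(t,N \right)} = 8 \frac{t + t}{N + N} = 8 \frac{2 t}{2 N} = 8 \cdot 2 t \frac{1}{2 N} = 8 \frac{t}{N} = \frac{8 t}{N}$)
$A{\left(z,o \right)} = -5 - z$ ($A{\left(z,o \right)} = \left(-3 - z\right) - 2 = -5 - z$)
$W = 4$ ($W = \left(-5 - -3\right) \left(-2\right) = \left(-5 + 3\right) \left(-2\right) = \left(-2\right) \left(-2\right) = 4$)
$W - \left(q{\left(16 \right)} - 182\right) = 4 - \left(\left(-4\right) 16 - 182\right) = 4 - \left(-64 - 182\right) = 4 - -246 = 4 + 246 = 250$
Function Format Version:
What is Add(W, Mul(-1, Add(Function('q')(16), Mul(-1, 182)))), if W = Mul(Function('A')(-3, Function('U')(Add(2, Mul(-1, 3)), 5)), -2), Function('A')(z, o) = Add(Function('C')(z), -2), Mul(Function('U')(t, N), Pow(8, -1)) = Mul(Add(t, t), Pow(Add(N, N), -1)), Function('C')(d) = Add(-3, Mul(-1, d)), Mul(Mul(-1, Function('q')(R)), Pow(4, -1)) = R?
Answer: 250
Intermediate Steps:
Function('q')(R) = Mul(-4, R)
Function('U')(t, N) = Mul(8, t, Pow(N, -1)) (Function('U')(t, N) = Mul(8, Mul(Add(t, t), Pow(Add(N, N), -1))) = Mul(8, Mul(Mul(2, t), Pow(Mul(2, N), -1))) = Mul(8, Mul(Mul(2, t), Mul(Rational(1, 2), Pow(N, -1)))) = Mul(8, Mul(t, Pow(N, -1))) = Mul(8, t, Pow(N, -1)))
Function('A')(z, o) = Add(-5, Mul(-1, z)) (Function('A')(z, o) = Add(Add(-3, Mul(-1, z)), -2) = Add(-5, Mul(-1, z)))
W = 4 (W = Mul(Add(-5, Mul(-1, -3)), -2) = Mul(Add(-5, 3), -2) = Mul(-2, -2) = 4)
Add(W, Mul(-1, Add(Function('q')(16), Mul(-1, 182)))) = Add(4, Mul(-1, Add(Mul(-4, 16), Mul(-1, 182)))) = Add(4, Mul(-1, Add(-64, -182))) = Add(4, Mul(-1, -246)) = Add(4, 246) = 250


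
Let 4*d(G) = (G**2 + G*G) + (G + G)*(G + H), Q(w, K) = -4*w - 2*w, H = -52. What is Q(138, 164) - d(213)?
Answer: -40659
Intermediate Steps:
Q(w, K) = -6*w
d(G) = G**2/2 + G*(-52 + G)/2 (d(G) = ((G**2 + G*G) + (G + G)*(G - 52))/4 = ((G**2 + G**2) + (2*G)*(-52 + G))/4 = (2*G**2 + 2*G*(-52 + G))/4 = G**2/2 + G*(-52 + G)/2)
Q(138, 164) - d(213) = -6*138 - 213*(-26 + 213) = -828 - 213*187 = -828 - 1*39831 = -828 - 39831 = -40659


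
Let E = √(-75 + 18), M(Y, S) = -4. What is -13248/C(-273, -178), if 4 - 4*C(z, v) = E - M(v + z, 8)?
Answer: -17664*I*√57/19 ≈ -7019.0*I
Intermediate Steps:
E = I*√57 (E = √(-57) = I*√57 ≈ 7.5498*I)
C(z, v) = -I*√57/4 (C(z, v) = 1 - (I*√57 - 1*(-4))/4 = 1 - (I*√57 + 4)/4 = 1 - (4 + I*√57)/4 = 1 + (-1 - I*√57/4) = -I*√57/4)
-13248/C(-273, -178) = -13248*4*I*√57/57 = -17664*I*√57/19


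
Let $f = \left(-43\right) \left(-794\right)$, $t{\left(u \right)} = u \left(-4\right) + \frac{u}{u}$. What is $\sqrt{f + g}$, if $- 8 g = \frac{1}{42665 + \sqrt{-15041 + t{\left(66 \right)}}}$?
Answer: $\frac{\sqrt{1810102811937236483545182 + 7281270116 i \sqrt{3826}}}{7281270116} \approx 184.78 + 2.2987 \cdot 10^{-11} i$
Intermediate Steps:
$t{\left(u \right)} = 1 - 4 u$ ($t{\left(u \right)} = - 4 u + 1 = 1 - 4 u$)
$g = - \frac{1}{8 \left(42665 + 2 i \sqrt{3826}\right)}$ ($g = - \frac{1}{8 \left(42665 + \sqrt{-15041 + \left(1 - 264\right)}\right)} = - \frac{1}{8 \left(42665 + \sqrt{-15041 - 263}\right)} = - \frac{1}{8 \left(42665 + \sqrt{-15304}\right)} = - \frac{1}{8 \left(42665 + 2 i \sqrt{3826}\right)} \approx -2.9298 \cdot 10^{-6} + 8.495 \cdot 10^{-9} i$)
$f = 34142$
$\sqrt{f + g} = \sqrt{34142 - \left(\frac{42665}{14562540232} - \frac{i \sqrt{3826}}{7281270116}\right)} = \sqrt{\frac{497194248558279}{14562540232} + \frac{i \sqrt{3826}}{7281270116}}$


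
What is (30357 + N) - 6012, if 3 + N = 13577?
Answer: 37919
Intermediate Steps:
N = 13574 (N = -3 + 13577 = 13574)
(30357 + N) - 6012 = (30357 + 13574) - 6012 = 43931 - 6012 = 37919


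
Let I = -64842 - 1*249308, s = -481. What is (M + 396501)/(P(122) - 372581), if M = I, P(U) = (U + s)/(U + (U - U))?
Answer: -10046822/45455241 ≈ -0.22103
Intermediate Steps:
I = -314150 (I = -64842 - 249308 = -314150)
P(U) = (-481 + U)/U (P(U) = (U - 481)/(U + (U - U)) = (-481 + U)/(U + 0) = (-481 + U)/U)
M = -314150
(M + 396501)/(P(122) - 372581) = (-314150 + 396501)/((-481 + 122)/122 - 372581) = 82351/((1/122)*(-359) - 372581) = 82351/(-359/122 - 372581) = 82351/(-45455241/122) = 82351*(-122/45455241) = -10046822/45455241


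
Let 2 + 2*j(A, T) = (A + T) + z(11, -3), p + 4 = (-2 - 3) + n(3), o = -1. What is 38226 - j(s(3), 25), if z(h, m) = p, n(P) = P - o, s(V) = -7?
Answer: 76441/2 ≈ 38221.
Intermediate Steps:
n(P) = 1 + P (n(P) = P - 1*(-1) = P + 1 = 1 + P)
p = -5 (p = -4 + ((-2 - 3) + (1 + 3)) = -4 + (-5 + 4) = -4 - 1 = -5)
z(h, m) = -5
j(A, T) = -7/2 + A/2 + T/2 (j(A, T) = -1 + ((A + T) - 5)/2 = -1 + (-5 + A + T)/2 = -1 + (-5/2 + A/2 + T/2) = -7/2 + A/2 + T/2)
38226 - j(s(3), 25) = 38226 - (-7/2 + (1/2)*(-7) + (1/2)*25) = 38226 - (-7/2 - 7/2 + 25/2) = 38226 - 1*11/2 = 38226 - 11/2 = 76441/2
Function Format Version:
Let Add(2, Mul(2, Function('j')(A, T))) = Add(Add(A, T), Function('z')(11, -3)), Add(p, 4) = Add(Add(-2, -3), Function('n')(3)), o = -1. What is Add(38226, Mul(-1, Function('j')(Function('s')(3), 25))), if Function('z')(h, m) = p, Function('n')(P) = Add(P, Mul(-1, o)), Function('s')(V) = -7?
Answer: Rational(76441, 2) ≈ 38221.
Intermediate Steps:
Function('n')(P) = Add(1, P) (Function('n')(P) = Add(P, Mul(-1, -1)) = Add(P, 1) = Add(1, P))
p = -5 (p = Add(-4, Add(Add(-2, -3), Add(1, 3))) = Add(-4, Add(-5, 4)) = Add(-4, -1) = -5)
Function('z')(h, m) = -5
Function('j')(A, T) = Add(Rational(-7, 2), Mul(Rational(1, 2), A), Mul(Rational(1, 2), T)) (Function('j')(A, T) = Add(-1, Mul(Rational(1, 2), Add(Add(A, T), -5))) = Add(-1, Mul(Rational(1, 2), Add(-5, A, T))) = Add(-1, Add(Rational(-5, 2), Mul(Rational(1, 2), A), Mul(Rational(1, 2), T))) = Add(Rational(-7, 2), Mul(Rational(1, 2), A), Mul(Rational(1, 2), T)))
Add(38226, Mul(-1, Function('j')(Function('s')(3), 25))) = Add(38226, Mul(-1, Add(Rational(-7, 2), Mul(Rational(1, 2), -7), Mul(Rational(1, 2), 25)))) = Add(38226, Mul(-1, Add(Rational(-7, 2), Rational(-7, 2), Rational(25, 2)))) = Add(38226, Mul(-1, Rational(11, 2))) = Add(38226, Rational(-11, 2)) = Rational(76441, 2)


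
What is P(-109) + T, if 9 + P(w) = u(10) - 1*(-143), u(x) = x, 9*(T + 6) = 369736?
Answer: 370978/9 ≈ 41220.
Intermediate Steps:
T = 369682/9 (T = -6 + (⅑)*369736 = -6 + 369736/9 = 369682/9 ≈ 41076.)
P(w) = 144 (P(w) = -9 + (10 - 1*(-143)) = -9 + (10 + 143) = -9 + 153 = 144)
P(-109) + T = 144 + 369682/9 = 370978/9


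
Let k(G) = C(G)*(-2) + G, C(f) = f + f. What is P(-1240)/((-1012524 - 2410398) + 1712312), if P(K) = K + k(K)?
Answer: -248/171061 ≈ -0.0014498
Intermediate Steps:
C(f) = 2*f
k(G) = -3*G (k(G) = (2*G)*(-2) + G = -4*G + G = -3*G)
P(K) = -2*K (P(K) = K - 3*K = -2*K)
P(-1240)/((-1012524 - 2410398) + 1712312) = (-2*(-1240))/((-1012524 - 2410398) + 1712312) = 2480/(-3422922 + 1712312) = 2480/(-1710610) = 2480*(-1/1710610) = -248/171061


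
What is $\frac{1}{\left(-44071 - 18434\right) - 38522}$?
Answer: $- \frac{1}{101027} \approx -9.8983 \cdot 10^{-6}$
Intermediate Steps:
$\frac{1}{\left(-44071 - 18434\right) - 38522} = \frac{1}{-62505 - 38522} = \frac{1}{-101027} = - \frac{1}{101027}$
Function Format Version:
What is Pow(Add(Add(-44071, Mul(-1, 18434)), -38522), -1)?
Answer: Rational(-1, 101027) ≈ -9.8983e-6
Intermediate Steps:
Pow(Add(Add(-44071, Mul(-1, 18434)), -38522), -1) = Pow(Add(Add(-44071, -18434), -38522), -1) = Pow(Add(-62505, -38522), -1) = Pow(-101027, -1) = Rational(-1, 101027)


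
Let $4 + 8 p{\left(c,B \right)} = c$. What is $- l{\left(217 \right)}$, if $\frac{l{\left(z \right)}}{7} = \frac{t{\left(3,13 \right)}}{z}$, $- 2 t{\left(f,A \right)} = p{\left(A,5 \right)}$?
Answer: $\frac{9}{496} \approx 0.018145$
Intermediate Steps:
$p{\left(c,B \right)} = - \frac{1}{2} + \frac{c}{8}$
$t{\left(f,A \right)} = \frac{1}{4} - \frac{A}{16}$ ($t{\left(f,A \right)} = - \frac{- \frac{1}{2} + \frac{A}{8}}{2} = \frac{1}{4} - \frac{A}{16}$)
$l{\left(z \right)} = - \frac{63}{16 z}$ ($l{\left(z \right)} = 7 \frac{\frac{1}{4} - \frac{13}{16}}{z} = 7 \left(- \frac{9}{16 z}\right) = - \frac{63}{16 z}$)
$- l{\left(217 \right)} = - \frac{-63}{16 \cdot 217} = \left(-1\right) \left(- \frac{9}{496}\right) = \frac{9}{496}$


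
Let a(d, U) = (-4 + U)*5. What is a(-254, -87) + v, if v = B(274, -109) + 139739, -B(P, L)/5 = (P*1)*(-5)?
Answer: 146134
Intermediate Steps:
a(d, U) = -20 + 5*U
B(P, L) = 25*P (B(P, L) = -5*P*1*(-5) = -5*P*(-5) = -(-25)*P = 25*P)
v = 146589 (v = 25*274 + 139739 = 6850 + 139739 = 146589)
a(-254, -87) + v = (-20 + 5*(-87)) + 146589 = (-20 - 435) + 146589 = -455 + 146589 = 146134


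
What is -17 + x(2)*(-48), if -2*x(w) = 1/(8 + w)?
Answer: -73/5 ≈ -14.600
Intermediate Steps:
x(w) = -1/(2*(8 + w))
-17 + x(2)*(-48) = -17 - 1/(16 + 2*2)*(-48) = -17 - 1/(16 + 4)*(-48) = -17 - 1/20*(-48) = -17 + 12/5 = -73/5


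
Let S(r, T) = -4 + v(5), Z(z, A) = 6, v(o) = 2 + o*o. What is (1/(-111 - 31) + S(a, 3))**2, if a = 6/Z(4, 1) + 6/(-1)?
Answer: 10660225/20164 ≈ 528.68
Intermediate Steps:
v(o) = 2 + o**2
a = -5 (a = 6/6 + 6/(-1) = 6*(1/6) + 6*(-1) = 1 - 6 = -5)
S(r, T) = 23 (S(r, T) = -4 + (2 + 5**2) = -4 + (2 + 25) = -4 + 27 = 23)
(1/(-111 - 31) + S(a, 3))**2 = (1/(-111 - 31) + 23)**2 = (1/(-142) + 23)**2 = (-1/142 + 23)**2 = (3265/142)**2 = 10660225/20164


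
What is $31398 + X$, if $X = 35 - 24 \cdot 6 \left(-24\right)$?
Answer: $34889$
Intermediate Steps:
$X = 3491$ ($X = 35 - -3456 = 35 + 3456 = 3491$)
$31398 + X = 31398 + 3491 = 34889$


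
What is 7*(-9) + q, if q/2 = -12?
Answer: -87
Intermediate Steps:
q = -24 (q = 2*(-12) = -24)
7*(-9) + q = 7*(-9) - 24 = -63 - 24 = -87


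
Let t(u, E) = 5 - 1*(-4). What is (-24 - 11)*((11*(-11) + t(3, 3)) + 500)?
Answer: -13580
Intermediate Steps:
t(u, E) = 9 (t(u, E) = 5 + 4 = 9)
(-24 - 11)*((11*(-11) + t(3, 3)) + 500) = (-24 - 11)*((11*(-11) + 9) + 500) = -35*((-121 + 9) + 500) = -35*(-112 + 500) = -35*388 = -13580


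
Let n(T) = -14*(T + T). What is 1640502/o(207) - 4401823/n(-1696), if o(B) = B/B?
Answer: 77899757153/47488 ≈ 1.6404e+6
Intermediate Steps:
o(B) = 1
n(T) = -28*T
1640502/o(207) - 4401823/n(-1696) = 1640502/1 - 4401823/((-28*(-1696))) = 1640502*1 - 4401823/47488 = 1640502 - 4401823*1/47488 = 1640502 - 4401823/47488 = 77899757153/47488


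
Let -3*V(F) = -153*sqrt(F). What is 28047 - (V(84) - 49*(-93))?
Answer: 23490 - 102*sqrt(21) ≈ 23023.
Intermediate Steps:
V(F) = 51*sqrt(F) (V(F) = -(-51)*sqrt(F) = 51*sqrt(F))
28047 - (V(84) - 49*(-93)) = 28047 - (51*sqrt(84) - 49*(-93)) = 28047 - (51*(2*sqrt(21)) - 1*(-4557)) = 28047 - (102*sqrt(21) + 4557) = 28047 - (4557 + 102*sqrt(21)) = 28047 + (-4557 - 102*sqrt(21)) = 23490 - 102*sqrt(21)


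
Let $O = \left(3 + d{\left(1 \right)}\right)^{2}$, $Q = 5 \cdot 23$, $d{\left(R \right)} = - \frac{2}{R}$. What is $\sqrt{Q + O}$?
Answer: $2 \sqrt{29} \approx 10.77$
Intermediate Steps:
$Q = 115$
$O = 1$ ($O = \left(3 - \frac{2}{1}\right)^{2} = \left(3 - 2\right)^{2} = 1^{2} = 1$)
$\sqrt{Q + O} = \sqrt{115 + 1} = \sqrt{116} = 2 \sqrt{29}$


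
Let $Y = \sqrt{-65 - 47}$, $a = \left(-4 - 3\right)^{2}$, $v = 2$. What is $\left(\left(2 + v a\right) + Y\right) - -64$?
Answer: $164 + 4 i \sqrt{7} \approx 164.0 + 10.583 i$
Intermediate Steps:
$a = 49$ ($a = \left(-7\right)^{2} = 49$)
$Y = 4 i \sqrt{7}$ ($Y = \sqrt{-112} = 4 i \sqrt{7} \approx 10.583 i$)
$\left(\left(2 + v a\right) + Y\right) - -64 = \left(\left(2 + 2 \cdot 49\right) + 4 i \sqrt{7}\right) - -64 = \left(\left(2 + 98\right) + 4 i \sqrt{7}\right) + \left(-59 + 123\right) = \left(100 + 4 i \sqrt{7}\right) + 64 = 164 + 4 i \sqrt{7}$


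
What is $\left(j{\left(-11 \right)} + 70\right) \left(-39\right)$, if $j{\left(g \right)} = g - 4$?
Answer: $-2145$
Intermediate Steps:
$j{\left(g \right)} = -4 + g$
$\left(j{\left(-11 \right)} + 70\right) \left(-39\right) = \left(\left(-4 - 11\right) + 70\right) \left(-39\right) = \left(-15 + 70\right) \left(-39\right) = 55 \left(-39\right) = -2145$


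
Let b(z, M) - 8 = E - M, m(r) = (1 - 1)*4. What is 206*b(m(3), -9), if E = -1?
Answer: 3296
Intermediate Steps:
m(r) = 0 (m(r) = 0*4 = 0)
b(z, M) = 7 - M (b(z, M) = 8 + (-1 - M) = 7 - M)
206*b(m(3), -9) = 206*(7 - 1*(-9)) = 206*(7 + 9) = 206*16 = 3296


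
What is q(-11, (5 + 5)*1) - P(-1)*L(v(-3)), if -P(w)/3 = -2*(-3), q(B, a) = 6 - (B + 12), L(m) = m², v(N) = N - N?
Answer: 5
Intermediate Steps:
v(N) = 0
q(B, a) = -6 - B (q(B, a) = 6 - (12 + B) = 6 + (-12 - B) = -6 - B)
P(w) = -18 (P(w) = -(-6)*(-3) = -3*6 = -18)
q(-11, (5 + 5)*1) - P(-1)*L(v(-3)) = (-6 - 1*(-11)) - (-18)*0² = (-6 + 11) - (-18)*0 = 5 - 1*0 = 5 + 0 = 5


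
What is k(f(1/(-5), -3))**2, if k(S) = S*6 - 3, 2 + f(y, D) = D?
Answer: 1089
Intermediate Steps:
f(y, D) = -2 + D
k(S) = -3 + 6*S (k(S) = 6*S - 3 = -3 + 6*S)
k(f(1/(-5), -3))**2 = (-3 + 6*(-2 - 3))**2 = (-3 + 6*(-5))**2 = (-3 - 30)**2 = (-33)**2 = 1089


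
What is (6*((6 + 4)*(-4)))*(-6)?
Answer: 1440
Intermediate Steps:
(6*((6 + 4)*(-4)))*(-6) = (6*(10*(-4)))*(-6) = (6*(-40))*(-6) = -240*(-6) = 1440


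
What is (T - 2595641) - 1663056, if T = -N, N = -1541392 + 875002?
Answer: -3592307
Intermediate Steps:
N = -666390
T = 666390 (T = -1*(-666390) = 666390)
(T - 2595641) - 1663056 = (666390 - 2595641) - 1663056 = -1929251 - 1663056 = -3592307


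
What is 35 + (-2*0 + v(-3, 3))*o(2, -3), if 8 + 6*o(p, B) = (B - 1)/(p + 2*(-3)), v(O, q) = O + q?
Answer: 35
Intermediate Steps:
o(p, B) = -4/3 + (-1 + B)/(6*(-6 + p)) (o(p, B) = -4/3 + ((B - 1)/(p + 2*(-3)))/6 = -4/3 + ((-1 + B)/(p - 6))/6 = -4/3 + ((-1 + B)/(-6 + p))/6 = -4/3 + (-1 + B)/(6*(-6 + p)))
35 + (-2*0 + v(-3, 3))*o(2, -3) = 35 + (-2*0 + (-3 + 3))*((47 - 3 - 8*2)/(6*(-6 + 2))) = 35 + (0 + 0)*((⅙)*(47 - 3 - 16)/(-4)) = 35 + 0*((⅙)*(-¼)*28) = 35 + 0*(-7/6) = 35 + 0 = 35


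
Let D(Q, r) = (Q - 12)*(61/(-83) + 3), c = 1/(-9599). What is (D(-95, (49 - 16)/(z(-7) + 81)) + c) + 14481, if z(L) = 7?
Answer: 11344165310/796717 ≈ 14239.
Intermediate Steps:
c = -1/9599 ≈ -0.00010418
D(Q, r) = -2256/83 + 188*Q/83 (D(Q, r) = (-12 + Q)*(61*(-1/83) + 3) = (-12 + Q)*(-61/83 + 3) = (-12 + Q)*(188/83) = -2256/83 + 188*Q/83)
(D(-95, (49 - 16)/(z(-7) + 81)) + c) + 14481 = ((-2256/83 + (188/83)*(-95)) - 1/9599) + 14481 = ((-2256/83 - 17860/83) - 1/9599) + 14481 = (-20116/83 - 1/9599) + 14481 = -193093567/796717 + 14481 = 11344165310/796717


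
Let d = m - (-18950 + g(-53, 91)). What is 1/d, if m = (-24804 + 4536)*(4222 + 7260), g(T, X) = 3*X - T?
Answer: -1/232698552 ≈ -4.2974e-9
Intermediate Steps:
g(T, X) = -T + 3*X
m = -232717176 (m = -20268*11482 = -232717176)
d = -232698552 (d = -232717176 - (-18950 + (-1*(-53) + 3*91)) = -232717176 - (-18950 + (53 + 273)) = -232717176 - (-18950 + 326) = -232717176 - 1*(-18624) = -232717176 + 18624 = -232698552)
1/d = 1/(-232698552) = -1/232698552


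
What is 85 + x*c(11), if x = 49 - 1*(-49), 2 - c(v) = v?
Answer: -797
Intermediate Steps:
c(v) = 2 - v
x = 98 (x = 49 + 49 = 98)
85 + x*c(11) = 85 + 98*(2 - 1*11) = 85 + 98*(2 - 11) = 85 + 98*(-9) = 85 - 882 = -797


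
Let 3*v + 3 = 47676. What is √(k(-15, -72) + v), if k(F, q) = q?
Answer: √15819 ≈ 125.77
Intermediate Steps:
v = 15891 (v = -1 + (⅓)*47676 = -1 + 15892 = 15891)
√(k(-15, -72) + v) = √(-72 + 15891) = √15819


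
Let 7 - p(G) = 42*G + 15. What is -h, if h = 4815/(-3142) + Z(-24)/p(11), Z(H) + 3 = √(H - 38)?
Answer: 563406/369185 + I*√62/470 ≈ 1.5261 + 0.016753*I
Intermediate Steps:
p(G) = -8 - 42*G (p(G) = 7 - (42*G + 15) = 7 - (15 + 42*G) = 7 + (-15 - 42*G) = -8 - 42*G)
Z(H) = -3 + √(-38 + H) (Z(H) = -3 + √(H - 38) = -3 + √(-38 + H))
h = -563406/369185 - I*√62/470 (h = 4815/(-3142) + (-3 + √(-38 - 24))/(-8 - 42*11) = 4815*(-1/3142) + (-3 + √(-62))/(-8 - 462) = -4815/3142 + (-3 + I*√62)/(-470) = -4815/3142 + (-3 + I*√62)*(-1/470) = -4815/3142 + (3/470 - I*√62/470) = -563406/369185 - I*√62/470 ≈ -1.5261 - 0.016753*I)
-h = -(-563406/369185 - I*√62/470) = 563406/369185 + I*√62/470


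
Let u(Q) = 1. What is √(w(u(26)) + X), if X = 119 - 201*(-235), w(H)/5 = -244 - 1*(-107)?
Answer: √46669 ≈ 216.03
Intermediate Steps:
w(H) = -685 (w(H) = 5*(-244 - 1*(-107)) = 5*(-244 + 107) = 5*(-137) = -685)
X = 47354 (X = 119 + 47235 = 47354)
√(w(u(26)) + X) = √(-685 + 47354) = √46669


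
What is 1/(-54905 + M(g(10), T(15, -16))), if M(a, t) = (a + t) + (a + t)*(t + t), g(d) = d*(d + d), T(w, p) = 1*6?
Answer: -1/52227 ≈ -1.9147e-5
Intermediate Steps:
T(w, p) = 6
g(d) = 2*d**2 (g(d) = d*(2*d) = 2*d**2)
M(a, t) = a + t + 2*t*(a + t) (M(a, t) = (a + t) + (a + t)*(2*t) = (a + t) + 2*t*(a + t) = a + t + 2*t*(a + t))
1/(-54905 + M(g(10), T(15, -16))) = 1/(-54905 + (2*10**2 + 6 + 2*6**2 + 2*(2*10**2)*6)) = 1/(-54905 + (2*100 + 6 + 2*36 + 2*(2*100)*6)) = 1/(-54905 + (200 + 6 + 72 + 2*200*6)) = 1/(-54905 + (200 + 6 + 72 + 2400)) = 1/(-54905 + 2678) = 1/(-52227) = -1/52227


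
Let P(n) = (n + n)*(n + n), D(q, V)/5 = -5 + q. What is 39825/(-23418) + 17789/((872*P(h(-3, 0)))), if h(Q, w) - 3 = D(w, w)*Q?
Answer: -46928301311/27608510592 ≈ -1.6998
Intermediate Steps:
D(q, V) = -25 + 5*q (D(q, V) = 5*(-5 + q) = -25 + 5*q)
h(Q, w) = 3 + Q*(-25 + 5*w) (h(Q, w) = 3 + (-25 + 5*w)*Q = 3 + Q*(-25 + 5*w))
P(n) = 4*n² (P(n) = (2*n)*(2*n) = 4*n²)
39825/(-23418) + 17789/((872*P(h(-3, 0)))) = 39825/(-23418) + 17789/((872*(4*(3 + 5*(-3)*(-5 + 0))²))) = 39825*(-1/23418) + 17789/((872*(4*(3 + 5*(-3)*(-5))²))) = -4425/2602 + 17789/((872*(4*(3 + 75)²))) = -4425/2602 + 17789/((872*(4*78²))) = -4425/2602 + 17789/((872*(4*6084))) = -4425/2602 + 17789/((872*24336)) = -4425/2602 + 17789/21220992 = -46928301311/27608510592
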